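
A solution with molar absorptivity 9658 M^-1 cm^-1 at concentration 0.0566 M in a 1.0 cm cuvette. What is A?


A = epsilon * c * l
A = 9658 * 0.0566 * 1.0
A = 546.6428

546.6428


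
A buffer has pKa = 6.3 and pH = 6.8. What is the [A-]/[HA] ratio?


[A-]/[HA] = 10^(pH - pKa)
= 10^(6.8 - 6.3)
= 3.1623

3.1623


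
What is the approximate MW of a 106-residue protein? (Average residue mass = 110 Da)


MW = n_residues * 110 Da
MW = 106 * 110
MW = 11660 Da

11660 Da


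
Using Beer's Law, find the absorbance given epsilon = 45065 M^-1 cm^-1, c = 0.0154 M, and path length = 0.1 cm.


A = epsilon * c * l
A = 45065 * 0.0154 * 0.1
A = 69.4001

69.4001


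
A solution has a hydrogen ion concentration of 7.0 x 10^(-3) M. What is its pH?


pH = -log10([H+])
pH = -log10(7.0 x 10^(-3))
pH = 2.1549

2.1549


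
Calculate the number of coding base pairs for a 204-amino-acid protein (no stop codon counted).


Each amino acid = 1 codon = 3 bp
bp = 204 * 3 = 612 bp

612 bp


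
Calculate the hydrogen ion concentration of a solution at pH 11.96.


[H+] = 10^(-pH)
[H+] = 10^(-11.96)
[H+] = 1.096e-12 M

1.096e-12 M


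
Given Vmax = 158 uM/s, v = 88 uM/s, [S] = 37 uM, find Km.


Km = [S] * (Vmax - v) / v
Km = 37 * (158 - 88) / 88
Km = 29.4318 uM

29.4318 uM


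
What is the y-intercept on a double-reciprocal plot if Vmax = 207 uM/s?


y-intercept = 1/Vmax
= 1/207
= 0.0048 s/uM

0.0048 s/uM


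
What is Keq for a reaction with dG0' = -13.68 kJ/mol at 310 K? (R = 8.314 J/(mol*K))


Keq = exp(-dG0 * 1000 / (R * T))
Keq = exp(-(-13.68) * 1000 / (8.314 * 310))
Keq = 201.9051

201.9051


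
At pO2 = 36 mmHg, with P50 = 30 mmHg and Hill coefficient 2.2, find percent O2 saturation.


Y = pO2^n / (P50^n + pO2^n)
Y = 36^2.2 / (30^2.2 + 36^2.2)
Y = 59.9%

59.9%


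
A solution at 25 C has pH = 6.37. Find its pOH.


pOH = 14 - pH
pOH = 14 - 6.37
pOH = 7.63

7.63


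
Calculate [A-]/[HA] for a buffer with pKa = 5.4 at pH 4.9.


[A-]/[HA] = 10^(pH - pKa)
= 10^(4.9 - 5.4)
= 0.3162

0.3162


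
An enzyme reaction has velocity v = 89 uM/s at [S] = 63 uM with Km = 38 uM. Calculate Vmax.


Vmax = v * (Km + [S]) / [S]
Vmax = 89 * (38 + 63) / 63
Vmax = 142.6825 uM/s

142.6825 uM/s


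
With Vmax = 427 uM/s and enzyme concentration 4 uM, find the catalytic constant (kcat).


kcat = Vmax / [E]t
kcat = 427 / 4
kcat = 106.75 s^-1

106.75 s^-1


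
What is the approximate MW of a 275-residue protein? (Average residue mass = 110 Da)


MW = n_residues * 110 Da
MW = 275 * 110
MW = 30250 Da

30250 Da


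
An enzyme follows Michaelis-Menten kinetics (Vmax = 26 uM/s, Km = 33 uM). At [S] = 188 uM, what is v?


v = Vmax * [S] / (Km + [S])
v = 26 * 188 / (33 + 188)
v = 22.1176 uM/s

22.1176 uM/s


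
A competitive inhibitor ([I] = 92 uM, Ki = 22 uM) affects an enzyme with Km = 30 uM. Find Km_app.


Km_app = Km * (1 + [I]/Ki)
Km_app = 30 * (1 + 92/22)
Km_app = 155.4545 uM

155.4545 uM


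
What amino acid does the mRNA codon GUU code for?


Standard genetic code lookup.
Codon GUU -> Val

Val


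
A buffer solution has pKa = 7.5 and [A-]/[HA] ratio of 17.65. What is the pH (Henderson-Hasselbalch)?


pH = pKa + log10([A-]/[HA])
pH = 7.5 + log10(17.65)
pH = 8.7467

8.7467


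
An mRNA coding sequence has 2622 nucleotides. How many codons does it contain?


codons = nucleotides / 3
codons = 2622 / 3 = 874

874


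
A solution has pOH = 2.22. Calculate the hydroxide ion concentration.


[OH-] = 10^(-pOH)
[OH-] = 10^(-2.22)
[OH-] = 0.006 M

0.006 M


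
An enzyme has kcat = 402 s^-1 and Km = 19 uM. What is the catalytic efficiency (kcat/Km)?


Catalytic efficiency = kcat / Km
= 402 / 19
= 21.1579 uM^-1*s^-1

21.1579 uM^-1*s^-1


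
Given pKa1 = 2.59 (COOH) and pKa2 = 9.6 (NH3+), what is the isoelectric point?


pI = (pKa1 + pKa2) / 2
pI = (2.59 + 9.6) / 2
pI = 6.095

6.095


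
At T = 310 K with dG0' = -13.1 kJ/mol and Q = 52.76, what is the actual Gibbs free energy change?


dG = dG0' + RT * ln(Q) / 1000
dG = -13.1 + 8.314 * 310 * ln(52.76) / 1000
dG = -2.8789 kJ/mol

-2.8789 kJ/mol


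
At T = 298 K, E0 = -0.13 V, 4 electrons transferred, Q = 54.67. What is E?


E = E0 - (RT/nF) * ln(Q)
E = -0.13 - (8.314 * 298 / (4 * 96485)) * ln(54.67)
E = -0.1557 V

-0.1557 V


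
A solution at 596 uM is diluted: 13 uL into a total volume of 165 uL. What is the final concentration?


C2 = C1 * V1 / V2
C2 = 596 * 13 / 165
C2 = 46.9576 uM

46.9576 uM


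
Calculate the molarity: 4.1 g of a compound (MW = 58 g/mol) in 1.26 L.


C = (mass / MW) / volume
C = (4.1 / 58) / 1.26
C = 0.0561 M

0.0561 M


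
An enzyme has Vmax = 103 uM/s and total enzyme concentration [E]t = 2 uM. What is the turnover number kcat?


kcat = Vmax / [E]t
kcat = 103 / 2
kcat = 51.5 s^-1

51.5 s^-1


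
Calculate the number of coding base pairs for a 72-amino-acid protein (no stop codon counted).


Each amino acid = 1 codon = 3 bp
bp = 72 * 3 = 216 bp

216 bp


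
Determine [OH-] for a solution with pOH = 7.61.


[OH-] = 10^(-pOH)
[OH-] = 10^(-7.61)
[OH-] = 2.455e-08 M

2.455e-08 M


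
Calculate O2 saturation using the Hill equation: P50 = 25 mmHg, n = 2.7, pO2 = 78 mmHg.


Y = pO2^n / (P50^n + pO2^n)
Y = 78^2.7 / (25^2.7 + 78^2.7)
Y = 95.57%

95.57%


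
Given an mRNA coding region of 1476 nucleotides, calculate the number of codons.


codons = nucleotides / 3
codons = 1476 / 3 = 492

492


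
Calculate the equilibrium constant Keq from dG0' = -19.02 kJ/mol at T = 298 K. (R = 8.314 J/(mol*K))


Keq = exp(-dG0 * 1000 / (R * T))
Keq = exp(-(-19.02) * 1000 / (8.314 * 298))
Keq = 2157.8567

2157.8567


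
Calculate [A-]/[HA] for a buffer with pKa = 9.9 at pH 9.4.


[A-]/[HA] = 10^(pH - pKa)
= 10^(9.4 - 9.9)
= 0.3162

0.3162


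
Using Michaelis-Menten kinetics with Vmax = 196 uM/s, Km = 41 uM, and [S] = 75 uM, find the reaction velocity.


v = Vmax * [S] / (Km + [S])
v = 196 * 75 / (41 + 75)
v = 126.7241 uM/s

126.7241 uM/s


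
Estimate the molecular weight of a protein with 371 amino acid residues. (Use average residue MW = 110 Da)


MW = n_residues * 110 Da
MW = 371 * 110
MW = 40810 Da

40810 Da


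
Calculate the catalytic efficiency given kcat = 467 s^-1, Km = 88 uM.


Catalytic efficiency = kcat / Km
= 467 / 88
= 5.3068 uM^-1*s^-1

5.3068 uM^-1*s^-1


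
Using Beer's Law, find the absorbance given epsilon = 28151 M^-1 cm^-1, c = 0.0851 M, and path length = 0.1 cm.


A = epsilon * c * l
A = 28151 * 0.0851 * 0.1
A = 239.565

239.565


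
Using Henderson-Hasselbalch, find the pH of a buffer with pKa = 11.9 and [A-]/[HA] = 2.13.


pH = pKa + log10([A-]/[HA])
pH = 11.9 + log10(2.13)
pH = 12.2284

12.2284


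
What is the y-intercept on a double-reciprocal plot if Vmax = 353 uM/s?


y-intercept = 1/Vmax
= 1/353
= 0.0028 s/uM

0.0028 s/uM


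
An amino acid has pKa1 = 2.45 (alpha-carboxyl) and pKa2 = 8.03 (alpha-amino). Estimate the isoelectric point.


pI = (pKa1 + pKa2) / 2
pI = (2.45 + 8.03) / 2
pI = 5.24

5.24


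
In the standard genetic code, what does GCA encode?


Standard genetic code lookup.
Codon GCA -> Ala

Ala


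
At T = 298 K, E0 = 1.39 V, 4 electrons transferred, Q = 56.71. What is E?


E = E0 - (RT/nF) * ln(Q)
E = 1.39 - (8.314 * 298 / (4 * 96485)) * ln(56.71)
E = 1.3641 V

1.3641 V


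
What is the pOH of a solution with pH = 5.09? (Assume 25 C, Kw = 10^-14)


pOH = 14 - pH
pOH = 14 - 5.09
pOH = 8.91

8.91


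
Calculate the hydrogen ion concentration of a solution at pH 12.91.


[H+] = 10^(-pH)
[H+] = 10^(-12.91)
[H+] = 1.230e-13 M

1.230e-13 M


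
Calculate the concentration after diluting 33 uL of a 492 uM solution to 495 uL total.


C2 = C1 * V1 / V2
C2 = 492 * 33 / 495
C2 = 32.8 uM

32.8 uM


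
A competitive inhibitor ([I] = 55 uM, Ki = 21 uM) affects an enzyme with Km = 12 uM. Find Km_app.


Km_app = Km * (1 + [I]/Ki)
Km_app = 12 * (1 + 55/21)
Km_app = 43.4286 uM

43.4286 uM


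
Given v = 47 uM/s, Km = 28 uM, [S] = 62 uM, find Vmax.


Vmax = v * (Km + [S]) / [S]
Vmax = 47 * (28 + 62) / 62
Vmax = 68.2258 uM/s

68.2258 uM/s


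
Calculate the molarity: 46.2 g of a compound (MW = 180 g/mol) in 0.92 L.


C = (mass / MW) / volume
C = (46.2 / 180) / 0.92
C = 0.279 M

0.279 M


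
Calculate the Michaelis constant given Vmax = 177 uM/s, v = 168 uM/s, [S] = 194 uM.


Km = [S] * (Vmax - v) / v
Km = 194 * (177 - 168) / 168
Km = 10.3929 uM

10.3929 uM


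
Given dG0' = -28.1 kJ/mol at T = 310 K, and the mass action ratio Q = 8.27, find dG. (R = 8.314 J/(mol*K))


dG = dG0' + RT * ln(Q) / 1000
dG = -28.1 + 8.314 * 310 * ln(8.27) / 1000
dG = -22.655 kJ/mol

-22.655 kJ/mol


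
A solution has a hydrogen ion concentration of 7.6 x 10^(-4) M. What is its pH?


pH = -log10([H+])
pH = -log10(7.6 x 10^(-4))
pH = 3.1192

3.1192


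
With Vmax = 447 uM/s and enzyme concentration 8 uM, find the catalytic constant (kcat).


kcat = Vmax / [E]t
kcat = 447 / 8
kcat = 55.875 s^-1

55.875 s^-1


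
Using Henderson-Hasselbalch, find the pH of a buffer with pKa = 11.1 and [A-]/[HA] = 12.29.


pH = pKa + log10([A-]/[HA])
pH = 11.1 + log10(12.29)
pH = 12.1896

12.1896


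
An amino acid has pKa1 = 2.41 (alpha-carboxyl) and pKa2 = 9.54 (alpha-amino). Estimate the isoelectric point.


pI = (pKa1 + pKa2) / 2
pI = (2.41 + 9.54) / 2
pI = 5.975

5.975


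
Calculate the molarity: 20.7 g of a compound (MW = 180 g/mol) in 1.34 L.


C = (mass / MW) / volume
C = (20.7 / 180) / 1.34
C = 0.0858 M

0.0858 M


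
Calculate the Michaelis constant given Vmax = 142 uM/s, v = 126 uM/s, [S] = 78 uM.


Km = [S] * (Vmax - v) / v
Km = 78 * (142 - 126) / 126
Km = 9.9048 uM

9.9048 uM


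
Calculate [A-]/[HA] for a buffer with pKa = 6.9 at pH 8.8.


[A-]/[HA] = 10^(pH - pKa)
= 10^(8.8 - 6.9)
= 79.4328

79.4328


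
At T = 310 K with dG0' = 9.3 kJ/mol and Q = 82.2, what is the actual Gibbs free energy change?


dG = dG0' + RT * ln(Q) / 1000
dG = 9.3 + 8.314 * 310 * ln(82.2) / 1000
dG = 20.6639 kJ/mol

20.6639 kJ/mol


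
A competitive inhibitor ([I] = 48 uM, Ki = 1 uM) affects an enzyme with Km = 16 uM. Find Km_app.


Km_app = Km * (1 + [I]/Ki)
Km_app = 16 * (1 + 48/1)
Km_app = 784.0 uM

784.0 uM


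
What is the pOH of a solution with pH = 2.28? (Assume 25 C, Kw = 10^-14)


pOH = 14 - pH
pOH = 14 - 2.28
pOH = 11.72

11.72


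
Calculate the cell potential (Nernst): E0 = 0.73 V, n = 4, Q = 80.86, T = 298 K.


E = E0 - (RT/nF) * ln(Q)
E = 0.73 - (8.314 * 298 / (4 * 96485)) * ln(80.86)
E = 0.7018 V

0.7018 V


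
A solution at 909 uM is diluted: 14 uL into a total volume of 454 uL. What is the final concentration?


C2 = C1 * V1 / V2
C2 = 909 * 14 / 454
C2 = 28.0308 uM

28.0308 uM


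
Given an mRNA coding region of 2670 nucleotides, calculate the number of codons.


codons = nucleotides / 3
codons = 2670 / 3 = 890

890


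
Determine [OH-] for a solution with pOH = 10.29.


[OH-] = 10^(-pOH)
[OH-] = 10^(-10.29)
[OH-] = 5.129e-11 M

5.129e-11 M


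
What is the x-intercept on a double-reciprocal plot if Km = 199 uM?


x-intercept = -1/Km
= -1/199
= -0.005 1/uM

-0.005 1/uM


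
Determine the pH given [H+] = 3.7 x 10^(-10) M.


pH = -log10([H+])
pH = -log10(3.7 x 10^(-10))
pH = 9.4318

9.4318


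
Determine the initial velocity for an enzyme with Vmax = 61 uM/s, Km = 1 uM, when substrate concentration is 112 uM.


v = Vmax * [S] / (Km + [S])
v = 61 * 112 / (1 + 112)
v = 60.4602 uM/s

60.4602 uM/s


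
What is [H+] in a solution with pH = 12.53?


[H+] = 10^(-pH)
[H+] = 10^(-12.53)
[H+] = 2.951e-13 M

2.951e-13 M


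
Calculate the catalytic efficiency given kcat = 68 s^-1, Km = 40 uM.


Catalytic efficiency = kcat / Km
= 68 / 40
= 1.7 uM^-1*s^-1

1.7 uM^-1*s^-1


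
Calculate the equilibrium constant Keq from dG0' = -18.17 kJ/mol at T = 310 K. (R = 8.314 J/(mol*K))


Keq = exp(-dG0 * 1000 / (R * T))
Keq = exp(-(-18.17) * 1000 / (8.314 * 310))
Keq = 1152.7483

1152.7483


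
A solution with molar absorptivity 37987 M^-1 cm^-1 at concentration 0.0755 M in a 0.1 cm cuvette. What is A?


A = epsilon * c * l
A = 37987 * 0.0755 * 0.1
A = 286.8019

286.8019


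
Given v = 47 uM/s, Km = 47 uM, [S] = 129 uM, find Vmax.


Vmax = v * (Km + [S]) / [S]
Vmax = 47 * (47 + 129) / 129
Vmax = 64.124 uM/s

64.124 uM/s


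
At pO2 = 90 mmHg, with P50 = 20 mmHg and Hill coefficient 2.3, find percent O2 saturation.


Y = pO2^n / (P50^n + pO2^n)
Y = 90^2.3 / (20^2.3 + 90^2.3)
Y = 96.95%

96.95%


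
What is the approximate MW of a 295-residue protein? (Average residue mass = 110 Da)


MW = n_residues * 110 Da
MW = 295 * 110
MW = 32450 Da

32450 Da


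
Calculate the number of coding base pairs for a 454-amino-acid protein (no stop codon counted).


Each amino acid = 1 codon = 3 bp
bp = 454 * 3 = 1362 bp

1362 bp


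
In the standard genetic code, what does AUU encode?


Standard genetic code lookup.
Codon AUU -> Ile

Ile


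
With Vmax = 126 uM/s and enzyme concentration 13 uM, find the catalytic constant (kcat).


kcat = Vmax / [E]t
kcat = 126 / 13
kcat = 9.6923 s^-1

9.6923 s^-1


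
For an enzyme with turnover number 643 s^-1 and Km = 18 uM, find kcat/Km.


Catalytic efficiency = kcat / Km
= 643 / 18
= 35.7222 uM^-1*s^-1

35.7222 uM^-1*s^-1


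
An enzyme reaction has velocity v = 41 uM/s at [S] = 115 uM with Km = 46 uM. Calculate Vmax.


Vmax = v * (Km + [S]) / [S]
Vmax = 41 * (46 + 115) / 115
Vmax = 57.4 uM/s

57.4 uM/s


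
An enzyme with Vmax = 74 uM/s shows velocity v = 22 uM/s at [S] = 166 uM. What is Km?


Km = [S] * (Vmax - v) / v
Km = 166 * (74 - 22) / 22
Km = 392.3636 uM

392.3636 uM


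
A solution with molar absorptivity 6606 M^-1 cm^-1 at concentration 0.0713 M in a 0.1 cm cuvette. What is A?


A = epsilon * c * l
A = 6606 * 0.0713 * 0.1
A = 47.1008

47.1008


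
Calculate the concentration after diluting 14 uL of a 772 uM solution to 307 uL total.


C2 = C1 * V1 / V2
C2 = 772 * 14 / 307
C2 = 35.2052 uM

35.2052 uM


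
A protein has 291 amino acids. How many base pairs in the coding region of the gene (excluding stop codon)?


Each amino acid = 1 codon = 3 bp
bp = 291 * 3 = 873 bp

873 bp


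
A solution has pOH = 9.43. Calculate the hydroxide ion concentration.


[OH-] = 10^(-pOH)
[OH-] = 10^(-9.43)
[OH-] = 3.715e-10 M

3.715e-10 M


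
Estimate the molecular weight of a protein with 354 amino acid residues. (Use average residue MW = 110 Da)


MW = n_residues * 110 Da
MW = 354 * 110
MW = 38940 Da

38940 Da


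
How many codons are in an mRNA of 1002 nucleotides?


codons = nucleotides / 3
codons = 1002 / 3 = 334

334


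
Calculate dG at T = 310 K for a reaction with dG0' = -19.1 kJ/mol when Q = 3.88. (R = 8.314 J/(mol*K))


dG = dG0' + RT * ln(Q) / 1000
dG = -19.1 + 8.314 * 310 * ln(3.88) / 1000
dG = -15.6056 kJ/mol

-15.6056 kJ/mol


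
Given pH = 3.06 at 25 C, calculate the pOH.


pOH = 14 - pH
pOH = 14 - 3.06
pOH = 10.94

10.94


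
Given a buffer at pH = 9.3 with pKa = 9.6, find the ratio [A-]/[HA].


[A-]/[HA] = 10^(pH - pKa)
= 10^(9.3 - 9.6)
= 0.5012

0.5012


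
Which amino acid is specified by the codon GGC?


Standard genetic code lookup.
Codon GGC -> Gly

Gly


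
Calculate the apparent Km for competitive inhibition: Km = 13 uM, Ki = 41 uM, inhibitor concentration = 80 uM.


Km_app = Km * (1 + [I]/Ki)
Km_app = 13 * (1 + 80/41)
Km_app = 38.3659 uM

38.3659 uM


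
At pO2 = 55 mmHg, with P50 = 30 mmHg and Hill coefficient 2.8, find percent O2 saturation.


Y = pO2^n / (P50^n + pO2^n)
Y = 55^2.8 / (30^2.8 + 55^2.8)
Y = 84.52%

84.52%


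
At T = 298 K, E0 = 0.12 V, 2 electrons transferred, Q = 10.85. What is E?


E = E0 - (RT/nF) * ln(Q)
E = 0.12 - (8.314 * 298 / (2 * 96485)) * ln(10.85)
E = 0.0894 V

0.0894 V


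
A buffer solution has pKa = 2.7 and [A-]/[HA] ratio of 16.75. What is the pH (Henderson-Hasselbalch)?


pH = pKa + log10([A-]/[HA])
pH = 2.7 + log10(16.75)
pH = 3.924

3.924


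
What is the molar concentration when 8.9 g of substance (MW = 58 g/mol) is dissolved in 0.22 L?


C = (mass / MW) / volume
C = (8.9 / 58) / 0.22
C = 0.6975 M

0.6975 M


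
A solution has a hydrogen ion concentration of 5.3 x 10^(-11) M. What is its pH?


pH = -log10([H+])
pH = -log10(5.3 x 10^(-11))
pH = 10.2757

10.2757


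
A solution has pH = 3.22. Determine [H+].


[H+] = 10^(-pH)
[H+] = 10^(-3.22)
[H+] = 6.026e-04 M

6.026e-04 M


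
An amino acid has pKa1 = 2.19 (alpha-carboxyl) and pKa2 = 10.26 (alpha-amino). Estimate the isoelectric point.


pI = (pKa1 + pKa2) / 2
pI = (2.19 + 10.26) / 2
pI = 6.225

6.225


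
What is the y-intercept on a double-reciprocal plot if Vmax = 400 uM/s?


y-intercept = 1/Vmax
= 1/400
= 0.0025 s/uM

0.0025 s/uM


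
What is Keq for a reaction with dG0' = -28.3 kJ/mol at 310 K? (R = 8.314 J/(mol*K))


Keq = exp(-dG0 * 1000 / (R * T))
Keq = exp(-(-28.3) * 1000 / (8.314 * 310))
Keq = 58706.9288

58706.9288


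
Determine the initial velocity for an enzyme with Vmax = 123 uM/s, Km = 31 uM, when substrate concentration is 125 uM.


v = Vmax * [S] / (Km + [S])
v = 123 * 125 / (31 + 125)
v = 98.5577 uM/s

98.5577 uM/s


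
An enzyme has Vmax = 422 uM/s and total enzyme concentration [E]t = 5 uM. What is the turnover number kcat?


kcat = Vmax / [E]t
kcat = 422 / 5
kcat = 84.4 s^-1

84.4 s^-1


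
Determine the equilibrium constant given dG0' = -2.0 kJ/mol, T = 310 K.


Keq = exp(-dG0 * 1000 / (R * T))
Keq = exp(-(-2.0) * 1000 / (8.314 * 310))
Keq = 2.1728

2.1728


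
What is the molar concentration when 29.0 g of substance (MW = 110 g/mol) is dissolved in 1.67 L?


C = (mass / MW) / volume
C = (29.0 / 110) / 1.67
C = 0.1579 M

0.1579 M


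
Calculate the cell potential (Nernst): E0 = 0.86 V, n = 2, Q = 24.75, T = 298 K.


E = E0 - (RT/nF) * ln(Q)
E = 0.86 - (8.314 * 298 / (2 * 96485)) * ln(24.75)
E = 0.8188 V

0.8188 V


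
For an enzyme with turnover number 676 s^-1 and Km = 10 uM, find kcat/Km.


Catalytic efficiency = kcat / Km
= 676 / 10
= 67.6 uM^-1*s^-1

67.6 uM^-1*s^-1


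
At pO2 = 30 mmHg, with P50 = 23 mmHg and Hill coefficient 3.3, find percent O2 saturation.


Y = pO2^n / (P50^n + pO2^n)
Y = 30^3.3 / (23^3.3 + 30^3.3)
Y = 70.62%

70.62%


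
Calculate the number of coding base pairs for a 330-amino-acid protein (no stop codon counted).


Each amino acid = 1 codon = 3 bp
bp = 330 * 3 = 990 bp

990 bp


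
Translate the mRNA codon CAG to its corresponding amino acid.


Standard genetic code lookup.
Codon CAG -> Gln

Gln


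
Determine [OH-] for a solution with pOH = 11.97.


[OH-] = 10^(-pOH)
[OH-] = 10^(-11.97)
[OH-] = 1.072e-12 M

1.072e-12 M


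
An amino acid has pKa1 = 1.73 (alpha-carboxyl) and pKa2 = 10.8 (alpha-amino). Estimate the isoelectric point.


pI = (pKa1 + pKa2) / 2
pI = (1.73 + 10.8) / 2
pI = 6.265

6.265


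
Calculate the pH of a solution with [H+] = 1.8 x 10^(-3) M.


pH = -log10([H+])
pH = -log10(1.8 x 10^(-3))
pH = 2.7447

2.7447


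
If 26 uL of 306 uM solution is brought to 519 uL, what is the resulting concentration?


C2 = C1 * V1 / V2
C2 = 306 * 26 / 519
C2 = 15.3295 uM

15.3295 uM


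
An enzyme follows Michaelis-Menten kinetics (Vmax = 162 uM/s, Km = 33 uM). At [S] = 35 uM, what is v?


v = Vmax * [S] / (Km + [S])
v = 162 * 35 / (33 + 35)
v = 83.3824 uM/s

83.3824 uM/s


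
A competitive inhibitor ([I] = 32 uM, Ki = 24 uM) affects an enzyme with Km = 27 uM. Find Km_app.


Km_app = Km * (1 + [I]/Ki)
Km_app = 27 * (1 + 32/24)
Km_app = 63.0 uM

63.0 uM


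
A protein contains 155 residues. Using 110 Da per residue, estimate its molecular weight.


MW = n_residues * 110 Da
MW = 155 * 110
MW = 17050 Da

17050 Da


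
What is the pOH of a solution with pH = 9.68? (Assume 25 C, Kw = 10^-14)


pOH = 14 - pH
pOH = 14 - 9.68
pOH = 4.32

4.32


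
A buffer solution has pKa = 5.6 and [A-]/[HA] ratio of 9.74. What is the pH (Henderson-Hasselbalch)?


pH = pKa + log10([A-]/[HA])
pH = 5.6 + log10(9.74)
pH = 6.5886

6.5886


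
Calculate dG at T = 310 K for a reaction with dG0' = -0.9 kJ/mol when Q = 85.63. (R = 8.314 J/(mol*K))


dG = dG0' + RT * ln(Q) / 1000
dG = -0.9 + 8.314 * 310 * ln(85.63) / 1000
dG = 10.5693 kJ/mol

10.5693 kJ/mol


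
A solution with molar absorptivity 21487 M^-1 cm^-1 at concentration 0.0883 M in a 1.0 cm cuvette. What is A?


A = epsilon * c * l
A = 21487 * 0.0883 * 1.0
A = 1897.3021

1897.3021


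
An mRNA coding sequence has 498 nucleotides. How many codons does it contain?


codons = nucleotides / 3
codons = 498 / 3 = 166

166


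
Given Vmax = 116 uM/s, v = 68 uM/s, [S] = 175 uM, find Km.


Km = [S] * (Vmax - v) / v
Km = 175 * (116 - 68) / 68
Km = 123.5294 uM

123.5294 uM


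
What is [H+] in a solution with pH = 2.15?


[H+] = 10^(-pH)
[H+] = 10^(-2.15)
[H+] = 0.0071 M

0.0071 M


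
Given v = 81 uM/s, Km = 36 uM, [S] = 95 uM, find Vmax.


Vmax = v * (Km + [S]) / [S]
Vmax = 81 * (36 + 95) / 95
Vmax = 111.6947 uM/s

111.6947 uM/s


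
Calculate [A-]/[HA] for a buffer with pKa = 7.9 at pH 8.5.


[A-]/[HA] = 10^(pH - pKa)
= 10^(8.5 - 7.9)
= 3.9811

3.9811


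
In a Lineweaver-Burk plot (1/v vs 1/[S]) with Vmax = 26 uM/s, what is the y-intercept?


y-intercept = 1/Vmax
= 1/26
= 0.0385 s/uM

0.0385 s/uM


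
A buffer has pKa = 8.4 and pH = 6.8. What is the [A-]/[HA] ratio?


[A-]/[HA] = 10^(pH - pKa)
= 10^(6.8 - 8.4)
= 0.0251

0.0251


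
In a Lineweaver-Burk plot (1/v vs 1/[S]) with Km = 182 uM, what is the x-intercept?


x-intercept = -1/Km
= -1/182
= -0.0055 1/uM

-0.0055 1/uM


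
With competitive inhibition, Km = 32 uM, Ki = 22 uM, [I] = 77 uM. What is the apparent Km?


Km_app = Km * (1 + [I]/Ki)
Km_app = 32 * (1 + 77/22)
Km_app = 144.0 uM

144.0 uM


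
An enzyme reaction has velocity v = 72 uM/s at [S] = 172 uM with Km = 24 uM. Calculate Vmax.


Vmax = v * (Km + [S]) / [S]
Vmax = 72 * (24 + 172) / 172
Vmax = 82.0465 uM/s

82.0465 uM/s


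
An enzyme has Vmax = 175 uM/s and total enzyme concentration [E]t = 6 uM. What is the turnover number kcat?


kcat = Vmax / [E]t
kcat = 175 / 6
kcat = 29.1667 s^-1

29.1667 s^-1


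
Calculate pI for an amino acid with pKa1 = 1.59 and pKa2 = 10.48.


pI = (pKa1 + pKa2) / 2
pI = (1.59 + 10.48) / 2
pI = 6.035

6.035


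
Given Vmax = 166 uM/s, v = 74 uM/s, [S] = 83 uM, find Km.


Km = [S] * (Vmax - v) / v
Km = 83 * (166 - 74) / 74
Km = 103.1892 uM

103.1892 uM


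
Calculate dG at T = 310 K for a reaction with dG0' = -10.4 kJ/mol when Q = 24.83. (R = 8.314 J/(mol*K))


dG = dG0' + RT * ln(Q) / 1000
dG = -10.4 + 8.314 * 310 * ln(24.83) / 1000
dG = -2.1214 kJ/mol

-2.1214 kJ/mol


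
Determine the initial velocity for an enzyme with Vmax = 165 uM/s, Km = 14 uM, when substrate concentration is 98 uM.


v = Vmax * [S] / (Km + [S])
v = 165 * 98 / (14 + 98)
v = 144.375 uM/s

144.375 uM/s


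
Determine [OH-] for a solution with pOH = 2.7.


[OH-] = 10^(-pOH)
[OH-] = 10^(-2.7)
[OH-] = 0.002 M

0.002 M


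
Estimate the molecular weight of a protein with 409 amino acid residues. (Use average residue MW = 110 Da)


MW = n_residues * 110 Da
MW = 409 * 110
MW = 44990 Da

44990 Da


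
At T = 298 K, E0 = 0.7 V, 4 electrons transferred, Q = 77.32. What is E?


E = E0 - (RT/nF) * ln(Q)
E = 0.7 - (8.314 * 298 / (4 * 96485)) * ln(77.32)
E = 0.6721 V

0.6721 V


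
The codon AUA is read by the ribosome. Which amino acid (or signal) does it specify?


Standard genetic code lookup.
Codon AUA -> Ile

Ile


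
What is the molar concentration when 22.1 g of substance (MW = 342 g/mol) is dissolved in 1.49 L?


C = (mass / MW) / volume
C = (22.1 / 342) / 1.49
C = 0.0434 M

0.0434 M


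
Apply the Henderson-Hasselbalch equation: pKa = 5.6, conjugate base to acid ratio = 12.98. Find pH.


pH = pKa + log10([A-]/[HA])
pH = 5.6 + log10(12.98)
pH = 6.7133

6.7133


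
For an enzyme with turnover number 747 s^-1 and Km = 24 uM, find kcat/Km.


Catalytic efficiency = kcat / Km
= 747 / 24
= 31.125 uM^-1*s^-1

31.125 uM^-1*s^-1


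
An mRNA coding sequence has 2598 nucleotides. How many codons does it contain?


codons = nucleotides / 3
codons = 2598 / 3 = 866

866


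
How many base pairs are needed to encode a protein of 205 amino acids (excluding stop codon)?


Each amino acid = 1 codon = 3 bp
bp = 205 * 3 = 615 bp

615 bp


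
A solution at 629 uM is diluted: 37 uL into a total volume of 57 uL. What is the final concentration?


C2 = C1 * V1 / V2
C2 = 629 * 37 / 57
C2 = 408.2982 uM

408.2982 uM


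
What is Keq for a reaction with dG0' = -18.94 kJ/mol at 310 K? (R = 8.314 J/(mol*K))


Keq = exp(-dG0 * 1000 / (R * T))
Keq = exp(-(-18.94) * 1000 / (8.314 * 310))
Keq = 1554.1154

1554.1154


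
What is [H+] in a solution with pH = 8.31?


[H+] = 10^(-pH)
[H+] = 10^(-8.31)
[H+] = 4.898e-09 M

4.898e-09 M


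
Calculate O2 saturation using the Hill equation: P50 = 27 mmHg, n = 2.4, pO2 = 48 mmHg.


Y = pO2^n / (P50^n + pO2^n)
Y = 48^2.4 / (27^2.4 + 48^2.4)
Y = 79.91%

79.91%


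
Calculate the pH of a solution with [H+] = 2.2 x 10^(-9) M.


pH = -log10([H+])
pH = -log10(2.2 x 10^(-9))
pH = 8.6576

8.6576


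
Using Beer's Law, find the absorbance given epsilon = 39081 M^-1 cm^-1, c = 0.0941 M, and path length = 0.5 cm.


A = epsilon * c * l
A = 39081 * 0.0941 * 0.5
A = 1838.7611

1838.7611


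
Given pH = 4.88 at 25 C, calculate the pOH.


pOH = 14 - pH
pOH = 14 - 4.88
pOH = 9.12

9.12


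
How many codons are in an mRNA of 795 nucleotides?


codons = nucleotides / 3
codons = 795 / 3 = 265

265


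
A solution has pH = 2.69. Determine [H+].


[H+] = 10^(-pH)
[H+] = 10^(-2.69)
[H+] = 0.002 M

0.002 M


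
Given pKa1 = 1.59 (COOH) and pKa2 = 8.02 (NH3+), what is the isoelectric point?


pI = (pKa1 + pKa2) / 2
pI = (1.59 + 8.02) / 2
pI = 4.805

4.805


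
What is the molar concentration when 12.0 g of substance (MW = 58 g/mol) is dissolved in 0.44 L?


C = (mass / MW) / volume
C = (12.0 / 58) / 0.44
C = 0.4702 M

0.4702 M


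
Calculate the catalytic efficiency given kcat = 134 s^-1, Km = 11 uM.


Catalytic efficiency = kcat / Km
= 134 / 11
= 12.1818 uM^-1*s^-1

12.1818 uM^-1*s^-1


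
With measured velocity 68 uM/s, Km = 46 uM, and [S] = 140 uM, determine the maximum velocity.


Vmax = v * (Km + [S]) / [S]
Vmax = 68 * (46 + 140) / 140
Vmax = 90.3429 uM/s

90.3429 uM/s


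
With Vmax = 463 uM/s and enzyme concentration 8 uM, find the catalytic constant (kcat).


kcat = Vmax / [E]t
kcat = 463 / 8
kcat = 57.875 s^-1

57.875 s^-1


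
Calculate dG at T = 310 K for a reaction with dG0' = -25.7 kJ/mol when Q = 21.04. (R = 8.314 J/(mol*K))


dG = dG0' + RT * ln(Q) / 1000
dG = -25.7 + 8.314 * 310 * ln(21.04) / 1000
dG = -17.8483 kJ/mol

-17.8483 kJ/mol


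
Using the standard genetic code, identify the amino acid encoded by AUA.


Standard genetic code lookup.
Codon AUA -> Ile

Ile


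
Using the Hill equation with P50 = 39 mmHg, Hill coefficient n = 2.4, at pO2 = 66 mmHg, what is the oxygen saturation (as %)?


Y = pO2^n / (P50^n + pO2^n)
Y = 66^2.4 / (39^2.4 + 66^2.4)
Y = 77.95%

77.95%


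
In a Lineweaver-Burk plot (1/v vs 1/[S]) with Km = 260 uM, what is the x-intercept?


x-intercept = -1/Km
= -1/260
= -0.0038 1/uM

-0.0038 1/uM


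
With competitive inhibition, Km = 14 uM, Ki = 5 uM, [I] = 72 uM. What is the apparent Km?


Km_app = Km * (1 + [I]/Ki)
Km_app = 14 * (1 + 72/5)
Km_app = 215.6 uM

215.6 uM


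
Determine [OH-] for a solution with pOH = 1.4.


[OH-] = 10^(-pOH)
[OH-] = 10^(-1.4)
[OH-] = 0.0398 M

0.0398 M


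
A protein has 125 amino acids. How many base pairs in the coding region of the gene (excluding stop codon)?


Each amino acid = 1 codon = 3 bp
bp = 125 * 3 = 375 bp

375 bp


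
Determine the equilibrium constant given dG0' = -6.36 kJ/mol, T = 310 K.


Keq = exp(-dG0 * 1000 / (R * T))
Keq = exp(-(-6.36) * 1000 / (8.314 * 310))
Keq = 11.7948

11.7948


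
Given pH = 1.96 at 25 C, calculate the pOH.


pOH = 14 - pH
pOH = 14 - 1.96
pOH = 12.04

12.04


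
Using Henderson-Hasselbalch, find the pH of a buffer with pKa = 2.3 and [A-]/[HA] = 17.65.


pH = pKa + log10([A-]/[HA])
pH = 2.3 + log10(17.65)
pH = 3.5467

3.5467


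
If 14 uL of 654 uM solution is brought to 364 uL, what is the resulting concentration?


C2 = C1 * V1 / V2
C2 = 654 * 14 / 364
C2 = 25.1538 uM

25.1538 uM


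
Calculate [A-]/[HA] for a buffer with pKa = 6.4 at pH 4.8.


[A-]/[HA] = 10^(pH - pKa)
= 10^(4.8 - 6.4)
= 0.0251

0.0251


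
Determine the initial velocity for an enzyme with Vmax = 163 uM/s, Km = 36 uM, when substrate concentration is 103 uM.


v = Vmax * [S] / (Km + [S])
v = 163 * 103 / (36 + 103)
v = 120.7842 uM/s

120.7842 uM/s


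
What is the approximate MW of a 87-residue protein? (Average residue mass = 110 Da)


MW = n_residues * 110 Da
MW = 87 * 110
MW = 9570 Da

9570 Da


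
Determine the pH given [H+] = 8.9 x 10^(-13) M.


pH = -log10([H+])
pH = -log10(8.9 x 10^(-13))
pH = 12.0506

12.0506


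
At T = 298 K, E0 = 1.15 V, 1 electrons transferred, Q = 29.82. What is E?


E = E0 - (RT/nF) * ln(Q)
E = 1.15 - (8.314 * 298 / (1 * 96485)) * ln(29.82)
E = 1.0628 V

1.0628 V


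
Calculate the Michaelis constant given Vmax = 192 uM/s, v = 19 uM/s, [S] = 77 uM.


Km = [S] * (Vmax - v) / v
Km = 77 * (192 - 19) / 19
Km = 701.1053 uM

701.1053 uM


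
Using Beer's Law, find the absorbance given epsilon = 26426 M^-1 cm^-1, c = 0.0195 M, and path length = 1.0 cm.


A = epsilon * c * l
A = 26426 * 0.0195 * 1.0
A = 515.307

515.307


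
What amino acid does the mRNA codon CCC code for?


Standard genetic code lookup.
Codon CCC -> Pro

Pro


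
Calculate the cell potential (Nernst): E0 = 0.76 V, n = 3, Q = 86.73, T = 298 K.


E = E0 - (RT/nF) * ln(Q)
E = 0.76 - (8.314 * 298 / (3 * 96485)) * ln(86.73)
E = 0.7218 V

0.7218 V


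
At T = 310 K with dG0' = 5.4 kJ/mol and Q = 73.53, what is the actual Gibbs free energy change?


dG = dG0' + RT * ln(Q) / 1000
dG = 5.4 + 8.314 * 310 * ln(73.53) / 1000
dG = 16.4766 kJ/mol

16.4766 kJ/mol


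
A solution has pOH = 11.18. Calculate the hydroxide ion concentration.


[OH-] = 10^(-pOH)
[OH-] = 10^(-11.18)
[OH-] = 6.607e-12 M

6.607e-12 M


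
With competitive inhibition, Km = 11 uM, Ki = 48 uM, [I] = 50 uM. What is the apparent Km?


Km_app = Km * (1 + [I]/Ki)
Km_app = 11 * (1 + 50/48)
Km_app = 22.4583 uM

22.4583 uM


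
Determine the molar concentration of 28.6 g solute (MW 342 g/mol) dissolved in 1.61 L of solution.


C = (mass / MW) / volume
C = (28.6 / 342) / 1.61
C = 0.0519 M

0.0519 M


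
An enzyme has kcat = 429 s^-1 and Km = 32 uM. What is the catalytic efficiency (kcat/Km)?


Catalytic efficiency = kcat / Km
= 429 / 32
= 13.4062 uM^-1*s^-1

13.4062 uM^-1*s^-1


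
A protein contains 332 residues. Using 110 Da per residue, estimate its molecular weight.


MW = n_residues * 110 Da
MW = 332 * 110
MW = 36520 Da

36520 Da


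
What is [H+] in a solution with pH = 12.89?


[H+] = 10^(-pH)
[H+] = 10^(-12.89)
[H+] = 1.288e-13 M

1.288e-13 M


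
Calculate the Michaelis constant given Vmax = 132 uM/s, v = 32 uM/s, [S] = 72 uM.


Km = [S] * (Vmax - v) / v
Km = 72 * (132 - 32) / 32
Km = 225.0 uM

225.0 uM


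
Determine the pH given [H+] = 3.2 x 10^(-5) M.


pH = -log10([H+])
pH = -log10(3.2 x 10^(-5))
pH = 4.4949

4.4949


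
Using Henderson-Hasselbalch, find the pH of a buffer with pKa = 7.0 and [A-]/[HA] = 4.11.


pH = pKa + log10([A-]/[HA])
pH = 7.0 + log10(4.11)
pH = 7.6138

7.6138


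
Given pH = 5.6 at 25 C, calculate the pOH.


pOH = 14 - pH
pOH = 14 - 5.6
pOH = 8.4

8.4


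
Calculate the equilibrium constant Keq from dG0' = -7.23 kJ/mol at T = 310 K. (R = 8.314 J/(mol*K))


Keq = exp(-dG0 * 1000 / (R * T))
Keq = exp(-(-7.23) * 1000 / (8.314 * 310))
Keq = 16.5307

16.5307


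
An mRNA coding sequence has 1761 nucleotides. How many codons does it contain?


codons = nucleotides / 3
codons = 1761 / 3 = 587

587


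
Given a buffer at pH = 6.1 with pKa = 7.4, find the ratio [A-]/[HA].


[A-]/[HA] = 10^(pH - pKa)
= 10^(6.1 - 7.4)
= 0.0501

0.0501


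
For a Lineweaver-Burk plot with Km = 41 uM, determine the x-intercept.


x-intercept = -1/Km
= -1/41
= -0.0244 1/uM

-0.0244 1/uM


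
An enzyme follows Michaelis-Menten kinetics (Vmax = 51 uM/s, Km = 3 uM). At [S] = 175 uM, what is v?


v = Vmax * [S] / (Km + [S])
v = 51 * 175 / (3 + 175)
v = 50.1404 uM/s

50.1404 uM/s


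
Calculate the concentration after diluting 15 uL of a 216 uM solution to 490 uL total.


C2 = C1 * V1 / V2
C2 = 216 * 15 / 490
C2 = 6.6122 uM

6.6122 uM


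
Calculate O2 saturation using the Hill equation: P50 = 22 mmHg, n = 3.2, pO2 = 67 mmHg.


Y = pO2^n / (P50^n + pO2^n)
Y = 67^3.2 / (22^3.2 + 67^3.2)
Y = 97.24%

97.24%


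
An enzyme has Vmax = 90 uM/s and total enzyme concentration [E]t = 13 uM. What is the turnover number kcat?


kcat = Vmax / [E]t
kcat = 90 / 13
kcat = 6.9231 s^-1

6.9231 s^-1


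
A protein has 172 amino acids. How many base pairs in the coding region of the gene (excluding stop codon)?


Each amino acid = 1 codon = 3 bp
bp = 172 * 3 = 516 bp

516 bp


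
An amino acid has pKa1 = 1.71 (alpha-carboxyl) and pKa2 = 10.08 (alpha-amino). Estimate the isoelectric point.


pI = (pKa1 + pKa2) / 2
pI = (1.71 + 10.08) / 2
pI = 5.895

5.895


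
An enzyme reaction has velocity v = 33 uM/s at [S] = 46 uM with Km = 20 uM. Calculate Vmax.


Vmax = v * (Km + [S]) / [S]
Vmax = 33 * (20 + 46) / 46
Vmax = 47.3478 uM/s

47.3478 uM/s


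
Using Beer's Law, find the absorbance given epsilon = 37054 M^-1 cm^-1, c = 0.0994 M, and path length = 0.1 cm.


A = epsilon * c * l
A = 37054 * 0.0994 * 0.1
A = 368.3168

368.3168


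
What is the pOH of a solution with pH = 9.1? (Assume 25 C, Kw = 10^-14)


pOH = 14 - pH
pOH = 14 - 9.1
pOH = 4.9

4.9


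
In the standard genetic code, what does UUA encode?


Standard genetic code lookup.
Codon UUA -> Leu

Leu


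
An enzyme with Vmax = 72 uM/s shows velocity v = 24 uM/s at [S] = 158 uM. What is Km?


Km = [S] * (Vmax - v) / v
Km = 158 * (72 - 24) / 24
Km = 316.0 uM

316.0 uM


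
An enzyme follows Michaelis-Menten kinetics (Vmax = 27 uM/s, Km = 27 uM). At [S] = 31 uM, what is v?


v = Vmax * [S] / (Km + [S])
v = 27 * 31 / (27 + 31)
v = 14.431 uM/s

14.431 uM/s


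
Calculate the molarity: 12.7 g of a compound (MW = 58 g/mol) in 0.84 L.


C = (mass / MW) / volume
C = (12.7 / 58) / 0.84
C = 0.2607 M

0.2607 M


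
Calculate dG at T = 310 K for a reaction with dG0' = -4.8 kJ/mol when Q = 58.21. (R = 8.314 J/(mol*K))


dG = dG0' + RT * ln(Q) / 1000
dG = -4.8 + 8.314 * 310 * ln(58.21) / 1000
dG = 5.6745 kJ/mol

5.6745 kJ/mol


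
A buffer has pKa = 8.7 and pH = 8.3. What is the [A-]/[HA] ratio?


[A-]/[HA] = 10^(pH - pKa)
= 10^(8.3 - 8.7)
= 0.3981

0.3981


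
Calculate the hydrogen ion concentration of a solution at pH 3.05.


[H+] = 10^(-pH)
[H+] = 10^(-3.05)
[H+] = 8.913e-04 M

8.913e-04 M


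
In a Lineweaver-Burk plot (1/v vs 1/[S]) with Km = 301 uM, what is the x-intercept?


x-intercept = -1/Km
= -1/301
= -0.0033 1/uM

-0.0033 1/uM


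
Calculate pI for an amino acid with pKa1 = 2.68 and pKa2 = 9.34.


pI = (pKa1 + pKa2) / 2
pI = (2.68 + 9.34) / 2
pI = 6.01

6.01


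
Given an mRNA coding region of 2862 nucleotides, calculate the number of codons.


codons = nucleotides / 3
codons = 2862 / 3 = 954

954


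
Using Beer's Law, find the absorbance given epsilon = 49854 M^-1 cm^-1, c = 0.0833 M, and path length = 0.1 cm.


A = epsilon * c * l
A = 49854 * 0.0833 * 0.1
A = 415.2838

415.2838


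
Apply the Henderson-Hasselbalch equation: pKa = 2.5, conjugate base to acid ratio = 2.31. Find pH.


pH = pKa + log10([A-]/[HA])
pH = 2.5 + log10(2.31)
pH = 2.8636

2.8636


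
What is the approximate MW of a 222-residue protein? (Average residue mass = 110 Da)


MW = n_residues * 110 Da
MW = 222 * 110
MW = 24420 Da

24420 Da


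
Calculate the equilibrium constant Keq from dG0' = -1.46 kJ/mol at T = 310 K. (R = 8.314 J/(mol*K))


Keq = exp(-dG0 * 1000 / (R * T))
Keq = exp(-(-1.46) * 1000 / (8.314 * 310))
Keq = 1.762

1.762


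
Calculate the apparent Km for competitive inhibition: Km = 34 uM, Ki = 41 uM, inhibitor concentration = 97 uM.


Km_app = Km * (1 + [I]/Ki)
Km_app = 34 * (1 + 97/41)
Km_app = 114.439 uM

114.439 uM


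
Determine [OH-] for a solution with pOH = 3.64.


[OH-] = 10^(-pOH)
[OH-] = 10^(-3.64)
[OH-] = 2.291e-04 M

2.291e-04 M


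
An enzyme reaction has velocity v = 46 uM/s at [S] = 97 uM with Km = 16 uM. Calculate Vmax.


Vmax = v * (Km + [S]) / [S]
Vmax = 46 * (16 + 97) / 97
Vmax = 53.5876 uM/s

53.5876 uM/s


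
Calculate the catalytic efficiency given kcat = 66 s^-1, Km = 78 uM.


Catalytic efficiency = kcat / Km
= 66 / 78
= 0.8462 uM^-1*s^-1

0.8462 uM^-1*s^-1


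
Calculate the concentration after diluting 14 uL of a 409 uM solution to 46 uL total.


C2 = C1 * V1 / V2
C2 = 409 * 14 / 46
C2 = 124.4783 uM

124.4783 uM


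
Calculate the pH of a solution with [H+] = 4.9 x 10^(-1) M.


pH = -log10([H+])
pH = -log10(4.9 x 10^(-1))
pH = 0.3098

0.3098


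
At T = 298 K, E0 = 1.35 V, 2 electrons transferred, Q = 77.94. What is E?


E = E0 - (RT/nF) * ln(Q)
E = 1.35 - (8.314 * 298 / (2 * 96485)) * ln(77.94)
E = 1.2941 V

1.2941 V


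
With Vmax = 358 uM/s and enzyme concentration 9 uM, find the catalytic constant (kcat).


kcat = Vmax / [E]t
kcat = 358 / 9
kcat = 39.7778 s^-1

39.7778 s^-1


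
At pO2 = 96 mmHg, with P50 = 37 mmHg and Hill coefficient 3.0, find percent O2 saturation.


Y = pO2^n / (P50^n + pO2^n)
Y = 96^3.0 / (37^3.0 + 96^3.0)
Y = 94.58%

94.58%


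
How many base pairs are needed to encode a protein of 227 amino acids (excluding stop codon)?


Each amino acid = 1 codon = 3 bp
bp = 227 * 3 = 681 bp

681 bp


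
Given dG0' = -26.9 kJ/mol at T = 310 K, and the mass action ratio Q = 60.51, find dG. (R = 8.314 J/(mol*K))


dG = dG0' + RT * ln(Q) / 1000
dG = -26.9 + 8.314 * 310 * ln(60.51) / 1000
dG = -16.3257 kJ/mol

-16.3257 kJ/mol


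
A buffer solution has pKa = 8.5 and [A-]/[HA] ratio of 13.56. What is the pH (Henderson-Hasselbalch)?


pH = pKa + log10([A-]/[HA])
pH = 8.5 + log10(13.56)
pH = 9.6323

9.6323


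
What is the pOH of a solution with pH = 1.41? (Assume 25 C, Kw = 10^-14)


pOH = 14 - pH
pOH = 14 - 1.41
pOH = 12.59

12.59


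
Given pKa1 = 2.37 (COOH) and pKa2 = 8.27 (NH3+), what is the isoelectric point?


pI = (pKa1 + pKa2) / 2
pI = (2.37 + 8.27) / 2
pI = 5.32

5.32


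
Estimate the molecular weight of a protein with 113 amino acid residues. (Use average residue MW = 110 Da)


MW = n_residues * 110 Da
MW = 113 * 110
MW = 12430 Da

12430 Da


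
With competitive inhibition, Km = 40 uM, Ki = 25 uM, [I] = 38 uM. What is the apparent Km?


Km_app = Km * (1 + [I]/Ki)
Km_app = 40 * (1 + 38/25)
Km_app = 100.8 uM

100.8 uM
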